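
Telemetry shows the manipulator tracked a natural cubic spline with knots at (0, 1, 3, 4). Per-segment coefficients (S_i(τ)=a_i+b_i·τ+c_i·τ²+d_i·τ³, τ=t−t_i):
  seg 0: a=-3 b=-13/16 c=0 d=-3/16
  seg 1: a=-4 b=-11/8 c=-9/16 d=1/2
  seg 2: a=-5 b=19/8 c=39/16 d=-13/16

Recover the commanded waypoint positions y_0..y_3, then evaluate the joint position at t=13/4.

y_0 = S_0(0) = a_0 = -3
y_1 = S_1(0) = a_1 = -4
y_2 = S_2(0) = a_2 = -5
y_3 = S_2(1) = -1
t_q=13/4 is in segment 2 (τ=1/4); S_2(τ)=-4369/1024

y_0=-3 y_1=-4 y_2=-5 y_3=-1
S(13/4) = -4369/1024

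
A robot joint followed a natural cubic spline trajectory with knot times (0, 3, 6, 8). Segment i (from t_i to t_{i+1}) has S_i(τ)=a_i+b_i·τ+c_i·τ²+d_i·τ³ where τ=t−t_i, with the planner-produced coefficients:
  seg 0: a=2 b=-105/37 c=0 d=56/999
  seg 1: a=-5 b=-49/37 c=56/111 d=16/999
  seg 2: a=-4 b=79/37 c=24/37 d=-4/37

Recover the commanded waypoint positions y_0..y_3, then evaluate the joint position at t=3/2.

y_0=2 y_1=-5 y_2=-4 y_3=2
S(3/2) = -153/74

y_0 = S_0(0) = a_0 = 2
y_1 = S_1(0) = a_1 = -5
y_2 = S_2(0) = a_2 = -4
y_3 = S_2(2) = 2
t_q=3/2 is in segment 0 (τ=3/2); S_0(τ)=-153/74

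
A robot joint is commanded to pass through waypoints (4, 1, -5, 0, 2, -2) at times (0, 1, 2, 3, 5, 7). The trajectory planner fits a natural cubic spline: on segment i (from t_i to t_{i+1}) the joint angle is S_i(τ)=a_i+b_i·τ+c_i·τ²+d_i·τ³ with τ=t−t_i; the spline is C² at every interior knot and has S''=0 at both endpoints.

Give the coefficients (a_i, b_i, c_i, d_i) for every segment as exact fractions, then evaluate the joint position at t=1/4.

Δ: Δ0=-3, Δ1=-6, Δ2=5, Δ3=1, Δ4=-2
row 1: diag=4, rhs=-18; c'=1/4, d'=-9/2
row 2: denom=4−1·1/4=15/4; d'=(66−1·-9/2)/(15/4)=94/5
row 3: denom=6−1·4/15=86/15; d'=(-24−1·94/5)/(86/15)=-321/43
row 4: denom=8−2·15/43=314/43; d'=(-18−2·-321/43)/(314/43)=-66/157
back: M4=-66/157
back: M3=-321/43−15/43·-66/157=-1149/157
back: M2=94/5−4/15·-1149/157=3258/157
back: M1=-9/2−1/4·3258/157=-1521/157
M: M0=0, M1=-1521/157, M2=3258/157, M3=-1149/157, M4=-66/157, M5=0
seg 0: a=4, c=M0/2=0, d=(M1−M0)/(6·1)=-507/314, b=Δ0−h0·(2M0+M1)/6=-435/314
seg 1: a=1, c=M1/2=-1521/314, d=(M2−M1)/(6·1)=1593/314, b=Δ1−h1·(2M1+M2)/6=-978/157
seg 2: a=-5, c=M2/2=1629/157, d=(M3−M2)/(6·1)=-1469/314, b=Δ2−h2·(2M2+M3)/6=-219/314
seg 3: a=0, c=M3/2=-1149/314, d=(M4−M3)/(6·2)=361/628, b=Δ3−h3·(2M3+M4)/6=945/157
seg 4: a=2, c=M4/2=-33/157, d=(M5−M4)/(6·2)=11/314, b=Δ4−h4·(2M4+M5)/6=-270/157
t_q=1/4 → seg 0, τ=1/4; S=4+-435/314·τ+0·τ²+-507/314·τ³=72917/20096

  seg 0: a=4 b=-435/314 c=0 d=-507/314
  seg 1: a=1 b=-978/157 c=-1521/314 d=1593/314
  seg 2: a=-5 b=-219/314 c=1629/157 d=-1469/314
  seg 3: a=0 b=945/157 c=-1149/314 d=361/628
  seg 4: a=2 b=-270/157 c=-33/157 d=11/314
S(1/4) = 72917/20096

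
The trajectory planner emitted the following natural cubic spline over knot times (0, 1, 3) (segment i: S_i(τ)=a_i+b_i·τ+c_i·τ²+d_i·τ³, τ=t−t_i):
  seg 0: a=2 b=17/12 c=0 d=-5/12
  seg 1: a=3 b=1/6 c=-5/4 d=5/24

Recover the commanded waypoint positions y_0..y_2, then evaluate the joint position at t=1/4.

y_0=2 y_1=3 y_2=0
S(1/4) = 601/256

y_0 = S_0(0) = a_0 = 2
y_1 = S_1(0) = a_1 = 3
y_2 = S_1(2) = 0
t_q=1/4 is in segment 0 (τ=1/4); S_0(τ)=601/256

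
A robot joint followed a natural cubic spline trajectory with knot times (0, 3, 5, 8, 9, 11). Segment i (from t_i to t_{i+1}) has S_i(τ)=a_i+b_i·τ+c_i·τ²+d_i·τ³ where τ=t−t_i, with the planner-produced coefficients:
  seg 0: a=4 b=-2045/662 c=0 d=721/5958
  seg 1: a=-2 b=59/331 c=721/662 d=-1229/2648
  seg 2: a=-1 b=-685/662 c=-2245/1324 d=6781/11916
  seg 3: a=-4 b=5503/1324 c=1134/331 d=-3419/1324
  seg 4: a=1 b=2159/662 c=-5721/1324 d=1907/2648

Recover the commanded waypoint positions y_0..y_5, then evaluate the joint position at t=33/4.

y_0 = S_0(0) = a_0 = 4
y_1 = S_1(0) = a_1 = -2
y_2 = S_2(0) = a_2 = -1
y_3 = S_3(0) = a_3 = -4
y_4 = S_4(0) = a_4 = 1
y_5 = S_4(2) = -4
t_q=33/4 is in segment 3 (τ=1/4); S_3(τ)=-236171/84736

y_0=4 y_1=-2 y_2=-1 y_3=-4 y_4=1 y_5=-4
S(33/4) = -236171/84736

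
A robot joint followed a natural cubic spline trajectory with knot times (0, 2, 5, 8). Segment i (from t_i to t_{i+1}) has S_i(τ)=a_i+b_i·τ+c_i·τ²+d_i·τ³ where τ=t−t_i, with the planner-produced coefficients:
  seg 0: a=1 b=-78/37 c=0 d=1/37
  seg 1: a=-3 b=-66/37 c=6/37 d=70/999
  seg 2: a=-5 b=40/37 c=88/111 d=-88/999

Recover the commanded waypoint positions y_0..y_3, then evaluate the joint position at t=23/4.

y_0=1 y_1=-3 y_2=-5 y_3=3
S(23/4) = -1119/296

y_0 = S_0(0) = a_0 = 1
y_1 = S_1(0) = a_1 = -3
y_2 = S_2(0) = a_2 = -5
y_3 = S_2(3) = 3
t_q=23/4 is in segment 2 (τ=3/4); S_2(τ)=-1119/296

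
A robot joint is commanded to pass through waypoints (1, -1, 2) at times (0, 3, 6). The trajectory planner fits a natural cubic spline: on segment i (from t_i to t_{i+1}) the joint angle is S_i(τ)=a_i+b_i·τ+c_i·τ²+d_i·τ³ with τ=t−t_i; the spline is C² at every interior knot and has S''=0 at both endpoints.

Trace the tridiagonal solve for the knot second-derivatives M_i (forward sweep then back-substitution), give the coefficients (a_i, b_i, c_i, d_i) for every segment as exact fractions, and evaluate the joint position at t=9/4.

Δ: Δ0=-2/3, Δ1=1
row 1: diag=12, rhs=10; c'=1/4, d'=5/6
back: M1=5/6
M: M0=0, M1=5/6, M2=0
seg 0: a=1, c=M0/2=0, d=(M1−M0)/(6·3)=5/108, b=Δ0−h0·(2M0+M1)/6=-13/12
seg 1: a=-1, c=M1/2=5/12, d=(M2−M1)/(6·3)=-5/108, b=Δ1−h1·(2M1+M2)/6=1/6
t_q=9/4 → seg 0, τ=9/4; S=1+-13/12·τ+0·τ²+5/108·τ³=-233/256

  seg 0: a=1 b=-13/12 c=0 d=5/108
  seg 1: a=-1 b=1/6 c=5/12 d=-5/108
S(9/4) = -233/256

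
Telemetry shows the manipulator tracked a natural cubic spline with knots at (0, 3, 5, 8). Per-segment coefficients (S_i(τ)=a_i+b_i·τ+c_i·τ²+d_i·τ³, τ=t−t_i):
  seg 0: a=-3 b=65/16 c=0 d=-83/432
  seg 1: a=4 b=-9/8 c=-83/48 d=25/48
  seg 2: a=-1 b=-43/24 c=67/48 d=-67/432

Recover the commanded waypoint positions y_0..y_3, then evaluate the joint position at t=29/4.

y_0 = S_0(0) = a_0 = -3
y_1 = S_1(0) = a_1 = 4
y_2 = S_2(0) = a_2 = -1
y_3 = S_2(3) = 2
t_q=29/4 is in segment 2 (τ=9/4); S_2(τ)=275/1024

y_0=-3 y_1=4 y_2=-1 y_3=2
S(29/4) = 275/1024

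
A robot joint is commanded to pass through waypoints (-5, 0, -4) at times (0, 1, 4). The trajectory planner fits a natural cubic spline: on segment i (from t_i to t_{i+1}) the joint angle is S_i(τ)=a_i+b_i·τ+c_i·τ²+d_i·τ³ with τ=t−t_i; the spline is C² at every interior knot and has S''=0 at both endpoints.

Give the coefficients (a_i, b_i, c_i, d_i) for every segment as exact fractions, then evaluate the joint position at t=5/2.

Δ: Δ0=5, Δ1=-4/3
row 1: diag=8, rhs=-38; c'=3/8, d'=-19/4
back: M1=-19/4
M: M0=0, M1=-19/4, M2=0
seg 0: a=-5, c=M0/2=0, d=(M1−M0)/(6·1)=-19/24, b=Δ0−h0·(2M0+M1)/6=139/24
seg 1: a=0, c=M1/2=-19/8, d=(M2−M1)/(6·3)=19/72, b=Δ1−h1·(2M1+M2)/6=41/12
t_q=5/2 → seg 1, τ=3/2; S=0+41/12·τ+-19/8·τ²+19/72·τ³=43/64

  seg 0: a=-5 b=139/24 c=0 d=-19/24
  seg 1: a=0 b=41/12 c=-19/8 d=19/72
S(5/2) = 43/64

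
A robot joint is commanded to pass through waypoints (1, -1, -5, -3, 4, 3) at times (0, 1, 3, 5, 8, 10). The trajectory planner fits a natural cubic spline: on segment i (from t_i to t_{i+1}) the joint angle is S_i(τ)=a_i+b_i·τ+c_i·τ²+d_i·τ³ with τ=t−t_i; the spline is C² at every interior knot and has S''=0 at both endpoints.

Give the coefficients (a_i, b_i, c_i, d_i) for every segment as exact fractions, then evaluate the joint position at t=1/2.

Δ: Δ0=-2, Δ1=-2, Δ2=1, Δ3=7/3, Δ4=-1/2
row 1: diag=6, rhs=0; c'=1/3, d'=0
row 2: denom=8−2·1/3=22/3; d'=(18−2·0)/(22/3)=27/11
row 3: denom=10−2·3/11=104/11; d'=(8−2·27/11)/(104/11)=17/52
row 4: denom=10−3·33/104=941/104; d'=(-17−3·17/52)/(941/104)=-1870/941
back: M4=-1870/941
back: M3=17/52−33/104·-1870/941=901/941
back: M2=27/11−3/11·901/941=2064/941
back: M1=0−1/3·2064/941=-688/941
M: M0=0, M1=-688/941, M2=2064/941, M3=901/941, M4=-1870/941, M5=0
seg 0: a=1, c=M0/2=0, d=(M1−M0)/(6·1)=-344/2823, b=Δ0−h0·(2M0+M1)/6=-5302/2823
seg 1: a=-1, c=M1/2=-344/941, d=(M2−M1)/(6·2)=688/2823, b=Δ1−h1·(2M1+M2)/6=-6334/2823
seg 2: a=-5, c=M2/2=1032/941, d=(M3−M2)/(6·2)=-1163/11292, b=Δ2−h2·(2M2+M3)/6=-2206/2823
seg 3: a=-3, c=M3/2=901/1882, d=(M4−M3)/(6·3)=-2771/16938, b=Δ3−h3·(2M3+M4)/6=6689/2823
seg 4: a=4, c=M4/2=-935/941, d=(M5−M4)/(6·2)=935/5646, b=Δ4−h4·(2M4+M5)/6=4657/5646
t_q=1/2 → seg 0, τ=1/2; S=1+-5302/2823·τ+0·τ²+-344/2823·τ³=43/941

  seg 0: a=1 b=-5302/2823 c=0 d=-344/2823
  seg 1: a=-1 b=-6334/2823 c=-344/941 d=688/2823
  seg 2: a=-5 b=-2206/2823 c=1032/941 d=-1163/11292
  seg 3: a=-3 b=6689/2823 c=901/1882 d=-2771/16938
  seg 4: a=4 b=4657/5646 c=-935/941 d=935/5646
S(1/2) = 43/941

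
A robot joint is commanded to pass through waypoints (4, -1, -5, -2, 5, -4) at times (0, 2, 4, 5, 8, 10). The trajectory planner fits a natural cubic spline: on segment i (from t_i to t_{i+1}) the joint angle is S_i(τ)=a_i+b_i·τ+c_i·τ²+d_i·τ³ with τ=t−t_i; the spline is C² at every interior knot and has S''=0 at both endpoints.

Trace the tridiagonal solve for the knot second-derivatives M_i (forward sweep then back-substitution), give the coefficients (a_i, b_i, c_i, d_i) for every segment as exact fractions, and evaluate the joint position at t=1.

  seg 0: a=4 b=-4996/2283 c=0 d=-1423/18264
  seg 1: a=-1 b=-14261/4566 c=-1423/3044 d=4699/9132
  seg 2: a=-5 b=5395/4566 c=7975/3044 d=-7319/9132
  seg 3: a=-2 b=36683/9132 c=164/761 d=-7093/27396
  seg 4: a=5 b=-7673/4566 c=-6437/3044 d=6437/18264
S(1) = 10555/6088

Δ: Δ0=-5/2, Δ1=-2, Δ2=3, Δ3=7/3, Δ4=-9/2
row 1: diag=8, rhs=3; c'=1/4, d'=3/8
row 2: denom=6−2·1/4=11/2; d'=(30−2·3/8)/(11/2)=117/22
row 3: denom=8−1·2/11=86/11; d'=(-4−1·117/22)/(86/11)=-205/172
row 4: denom=10−3·33/86=761/86; d'=(-41−3·-205/172)/(761/86)=-6437/1522
back: M4=-6437/1522
back: M3=-205/172−33/86·-6437/1522=328/761
back: M2=117/22−2/11·328/761=7975/1522
back: M1=3/8−1/4·7975/1522=-1423/1522
M: M0=0, M1=-1423/1522, M2=7975/1522, M3=328/761, M4=-6437/1522, M5=0
seg 0: a=4, c=M0/2=0, d=(M1−M0)/(6·2)=-1423/18264, b=Δ0−h0·(2M0+M1)/6=-4996/2283
seg 1: a=-1, c=M1/2=-1423/3044, d=(M2−M1)/(6·2)=4699/9132, b=Δ1−h1·(2M1+M2)/6=-14261/4566
seg 2: a=-5, c=M2/2=7975/3044, d=(M3−M2)/(6·1)=-7319/9132, b=Δ2−h2·(2M2+M3)/6=5395/4566
seg 3: a=-2, c=M3/2=164/761, d=(M4−M3)/(6·3)=-7093/27396, b=Δ3−h3·(2M3+M4)/6=36683/9132
seg 4: a=5, c=M4/2=-6437/3044, d=(M5−M4)/(6·2)=6437/18264, b=Δ4−h4·(2M4+M5)/6=-7673/4566
t_q=1 → seg 0, τ=1; S=4+-4996/2283·τ+0·τ²+-1423/18264·τ³=10555/6088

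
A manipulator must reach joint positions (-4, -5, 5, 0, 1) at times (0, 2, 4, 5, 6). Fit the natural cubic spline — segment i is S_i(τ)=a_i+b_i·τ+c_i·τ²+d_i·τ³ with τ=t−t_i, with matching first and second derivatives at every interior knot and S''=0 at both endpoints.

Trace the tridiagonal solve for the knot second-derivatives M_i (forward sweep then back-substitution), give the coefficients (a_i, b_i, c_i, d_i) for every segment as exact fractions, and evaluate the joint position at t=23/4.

  seg 0: a=-4 b=-521/168 c=0 d=437/672
  seg 1: a=-5 b=395/84 c=437/112 d=-1261/672
  seg 2: a=5 b=-53/24 c=-103/14 d=767/168
  seg 3: a=0 b=-271/84 c=355/56 d=-355/168
S(23/4) = 913/3584

Δ: Δ0=-1/2, Δ1=5, Δ2=-5, Δ3=1
row 1: diag=8, rhs=33; c'=1/4, d'=33/8
row 2: denom=6−2·1/4=11/2; d'=(-60−2·33/8)/(11/2)=-273/22
row 3: denom=4−1·2/11=42/11; d'=(36−1·-273/22)/(42/11)=355/28
back: M3=355/28
back: M2=-273/22−2/11·355/28=-103/7
back: M1=33/8−1/4·-103/7=437/56
M: M0=0, M1=437/56, M2=-103/7, M3=355/28, M4=0
seg 0: a=-4, c=M0/2=0, d=(M1−M0)/(6·2)=437/672, b=Δ0−h0·(2M0+M1)/6=-521/168
seg 1: a=-5, c=M1/2=437/112, d=(M2−M1)/(6·2)=-1261/672, b=Δ1−h1·(2M1+M2)/6=395/84
seg 2: a=5, c=M2/2=-103/14, d=(M3−M2)/(6·1)=767/168, b=Δ2−h2·(2M2+M3)/6=-53/24
seg 3: a=0, c=M3/2=355/56, d=(M4−M3)/(6·1)=-355/168, b=Δ3−h3·(2M3+M4)/6=-271/84
t_q=23/4 → seg 3, τ=3/4; S=0+-271/84·τ+355/56·τ²+-355/168·τ³=913/3584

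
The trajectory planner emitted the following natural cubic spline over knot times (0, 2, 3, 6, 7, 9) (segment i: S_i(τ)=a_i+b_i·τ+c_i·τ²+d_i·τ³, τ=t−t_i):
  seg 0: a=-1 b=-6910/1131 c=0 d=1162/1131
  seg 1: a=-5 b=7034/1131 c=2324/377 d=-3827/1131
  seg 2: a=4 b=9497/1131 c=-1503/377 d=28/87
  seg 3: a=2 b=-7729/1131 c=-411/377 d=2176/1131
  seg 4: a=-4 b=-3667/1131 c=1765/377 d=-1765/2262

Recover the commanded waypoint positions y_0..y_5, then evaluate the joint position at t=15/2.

y_0=-1 y_1=-5 y_2=4 y_3=2 y_4=-4 y_5=2
S(15/2) = -27435/6032

y_0 = S_0(0) = a_0 = -1
y_1 = S_1(0) = a_1 = -5
y_2 = S_2(0) = a_2 = 4
y_3 = S_3(0) = a_3 = 2
y_4 = S_4(0) = a_4 = -4
y_5 = S_4(2) = 2
t_q=15/2 is in segment 4 (τ=1/2); S_4(τ)=-27435/6032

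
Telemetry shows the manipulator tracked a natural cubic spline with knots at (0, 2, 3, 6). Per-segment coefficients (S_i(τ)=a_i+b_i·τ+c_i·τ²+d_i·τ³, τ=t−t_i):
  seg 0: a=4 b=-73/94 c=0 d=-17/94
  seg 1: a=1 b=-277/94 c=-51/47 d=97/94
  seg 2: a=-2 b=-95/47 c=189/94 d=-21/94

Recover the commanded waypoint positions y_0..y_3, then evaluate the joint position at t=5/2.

y_0=4 y_1=1 y_2=-2 y_3=4
S(5/2) = -463/752

y_0 = S_0(0) = a_0 = 4
y_1 = S_1(0) = a_1 = 1
y_2 = S_2(0) = a_2 = -2
y_3 = S_2(3) = 4
t_q=5/2 is in segment 1 (τ=1/2); S_1(τ)=-463/752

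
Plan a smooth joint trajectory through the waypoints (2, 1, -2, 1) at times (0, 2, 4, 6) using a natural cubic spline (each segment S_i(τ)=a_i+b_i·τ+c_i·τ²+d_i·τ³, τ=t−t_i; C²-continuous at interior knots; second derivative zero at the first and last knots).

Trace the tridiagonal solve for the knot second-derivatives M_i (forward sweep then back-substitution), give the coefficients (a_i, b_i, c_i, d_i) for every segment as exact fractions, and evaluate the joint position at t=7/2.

  seg 0: a=2 b=-1/30 c=0 d=-7/60
  seg 1: a=1 b=-43/30 c=-7/10 d=1/3
  seg 2: a=-2 b=-7/30 c=13/10 d=-13/60
S(7/2) = -8/5

Δ: Δ0=-1/2, Δ1=-3/2, Δ2=3/2
row 1: diag=8, rhs=-6; c'=1/4, d'=-3/4
row 2: denom=8−2·1/4=15/2; d'=(18−2·-3/4)/(15/2)=13/5
back: M2=13/5
back: M1=-3/4−1/4·13/5=-7/5
M: M0=0, M1=-7/5, M2=13/5, M3=0
seg 0: a=2, c=M0/2=0, d=(M1−M0)/(6·2)=-7/60, b=Δ0−h0·(2M0+M1)/6=-1/30
seg 1: a=1, c=M1/2=-7/10, d=(M2−M1)/(6·2)=1/3, b=Δ1−h1·(2M1+M2)/6=-43/30
seg 2: a=-2, c=M2/2=13/10, d=(M3−M2)/(6·2)=-13/60, b=Δ2−h2·(2M2+M3)/6=-7/30
t_q=7/2 → seg 1, τ=3/2; S=1+-43/30·τ+-7/10·τ²+1/3·τ³=-8/5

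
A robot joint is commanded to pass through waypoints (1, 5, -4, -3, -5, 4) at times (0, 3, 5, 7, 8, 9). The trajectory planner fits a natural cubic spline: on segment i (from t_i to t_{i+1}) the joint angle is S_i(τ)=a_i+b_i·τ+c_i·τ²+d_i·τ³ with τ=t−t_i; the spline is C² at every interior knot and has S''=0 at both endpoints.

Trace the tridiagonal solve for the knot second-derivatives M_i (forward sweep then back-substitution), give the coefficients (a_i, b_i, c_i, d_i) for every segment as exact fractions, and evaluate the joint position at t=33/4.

Δ: Δ0=4/3, Δ1=-9/2, Δ2=1/2, Δ3=-2, Δ4=9
row 1: diag=10, rhs=-35; c'=1/5, d'=-7/2
row 2: denom=8−2·1/5=38/5; d'=(30−2·-7/2)/(38/5)=185/38
row 3: denom=6−2·5/19=104/19; d'=(-15−2·185/38)/(104/19)=-235/52
row 4: denom=4−1·19/104=397/104; d'=(66−1·-235/52)/(397/104)=7334/397
back: M4=7334/397
back: M3=-235/52−19/104·7334/397=-3134/397
back: M2=185/38−5/19·-3134/397=5515/794
back: M1=-7/2−1/5·5515/794=-1941/397
M: M0=0, M1=-1941/397, M2=5515/794, M3=-3134/397, M4=7334/397, M5=0
seg 0: a=1, c=M0/2=0, d=(M1−M0)/(6·3)=-647/2382, b=Δ0−h0·(2M0+M1)/6=8999/2382
seg 1: a=5, c=M1/2=-1941/794, d=(M2−M1)/(6·2)=9397/9528, b=Δ1−h1·(2M1+M2)/6=-4235/1191
seg 2: a=-4, c=M2/2=5515/1588, d=(M3−M2)/(6·2)=-11783/9528, b=Δ2−h2·(2M2+M3)/6=-3571/2382
seg 3: a=-3, c=M3/2=-1567/397, d=(M4−M3)/(6·1)=5234/1191, b=Δ3−h3·(2M3+M4)/6=-2915/1191
seg 4: a=-5, c=M4/2=3667/397, d=(M5−M4)/(6·1)=-3667/1191, b=Δ4−h4·(2M4+M5)/6=3385/1191
t_q=33/4 → seg 4, τ=1/4; S=-5+3385/1191·τ+3667/397·τ²+-3667/1191·τ³=-95541/25408

  seg 0: a=1 b=8999/2382 c=0 d=-647/2382
  seg 1: a=5 b=-4235/1191 c=-1941/794 d=9397/9528
  seg 2: a=-4 b=-3571/2382 c=5515/1588 d=-11783/9528
  seg 3: a=-3 b=-2915/1191 c=-1567/397 d=5234/1191
  seg 4: a=-5 b=3385/1191 c=3667/397 d=-3667/1191
S(33/4) = -95541/25408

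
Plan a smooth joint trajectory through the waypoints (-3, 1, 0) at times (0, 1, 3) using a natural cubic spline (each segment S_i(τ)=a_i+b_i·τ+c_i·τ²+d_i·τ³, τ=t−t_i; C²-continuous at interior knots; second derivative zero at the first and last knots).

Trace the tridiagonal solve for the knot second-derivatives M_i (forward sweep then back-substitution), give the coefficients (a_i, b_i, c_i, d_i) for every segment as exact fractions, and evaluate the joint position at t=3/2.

  seg 0: a=-3 b=19/4 c=0 d=-3/4
  seg 1: a=1 b=5/2 c=-9/4 d=3/8
S(3/2) = 111/64

Δ: Δ0=4, Δ1=-1/2
row 1: diag=6, rhs=-27; c'=1/3, d'=-9/2
back: M1=-9/2
M: M0=0, M1=-9/2, M2=0
seg 0: a=-3, c=M0/2=0, d=(M1−M0)/(6·1)=-3/4, b=Δ0−h0·(2M0+M1)/6=19/4
seg 1: a=1, c=M1/2=-9/4, d=(M2−M1)/(6·2)=3/8, b=Δ1−h1·(2M1+M2)/6=5/2
t_q=3/2 → seg 1, τ=1/2; S=1+5/2·τ+-9/4·τ²+3/8·τ³=111/64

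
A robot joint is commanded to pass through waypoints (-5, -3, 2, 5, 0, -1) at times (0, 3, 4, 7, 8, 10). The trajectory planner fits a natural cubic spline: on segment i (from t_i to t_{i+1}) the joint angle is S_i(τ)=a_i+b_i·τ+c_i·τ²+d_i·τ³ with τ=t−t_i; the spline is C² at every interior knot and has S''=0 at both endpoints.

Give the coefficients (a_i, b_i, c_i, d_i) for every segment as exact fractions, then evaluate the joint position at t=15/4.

  seg 0: a=-5 b=-5399/5058 c=0 d=8771/45522
  seg 1: a=-3 b=10457/2529 c=8771/5058 d=-1465/1686
  seg 2: a=2 b=25271/5058 c=-2207/2529 d=-6971/45522
  seg 3: a=5 b=-11063/2529 c=-1265/562 d=8221/5058
  seg 4: a=0 b=-20233/5058 c=2213/843 d=-2213/5058
S(15/4) = 76609/107904

Δ: Δ0=2/3, Δ1=5, Δ2=1, Δ3=-5, Δ4=-1/2
row 1: diag=8, rhs=26; c'=1/8, d'=13/4
row 2: denom=8−1·1/8=63/8; d'=(-24−1·13/4)/(63/8)=-218/63
row 3: denom=8−3·8/21=48/7; d'=(-36−3·-218/63)/(48/7)=-269/72
row 4: denom=6−1·7/48=281/48; d'=(27−1·-269/72)/(281/48)=4426/843
back: M4=4426/843
back: M3=-269/72−7/48·4426/843=-1265/281
back: M2=-218/63−8/21·-1265/281=-4414/2529
back: M1=13/4−1/8·-4414/2529=8771/2529
M: M0=0, M1=8771/2529, M2=-4414/2529, M3=-1265/281, M4=4426/843, M5=0
seg 0: a=-5, c=M0/2=0, d=(M1−M0)/(6·3)=8771/45522, b=Δ0−h0·(2M0+M1)/6=-5399/5058
seg 1: a=-3, c=M1/2=8771/5058, d=(M2−M1)/(6·1)=-1465/1686, b=Δ1−h1·(2M1+M2)/6=10457/2529
seg 2: a=2, c=M2/2=-2207/2529, d=(M3−M2)/(6·3)=-6971/45522, b=Δ2−h2·(2M2+M3)/6=25271/5058
seg 3: a=5, c=M3/2=-1265/562, d=(M4−M3)/(6·1)=8221/5058, b=Δ3−h3·(2M3+M4)/6=-11063/2529
seg 4: a=0, c=M4/2=2213/843, d=(M5−M4)/(6·2)=-2213/5058, b=Δ4−h4·(2M4+M5)/6=-20233/5058
t_q=15/4 → seg 1, τ=3/4; S=-3+10457/2529·τ+8771/5058·τ²+-1465/1686·τ³=76609/107904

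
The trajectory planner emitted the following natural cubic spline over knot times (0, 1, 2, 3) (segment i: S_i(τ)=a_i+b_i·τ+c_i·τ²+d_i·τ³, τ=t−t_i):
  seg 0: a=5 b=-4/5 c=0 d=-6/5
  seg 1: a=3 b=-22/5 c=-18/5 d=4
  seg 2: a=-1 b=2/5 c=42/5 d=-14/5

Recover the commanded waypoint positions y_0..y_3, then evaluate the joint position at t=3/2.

y_0=5 y_1=3 y_2=-1 y_3=5
S(3/2) = 2/5

y_0 = S_0(0) = a_0 = 5
y_1 = S_1(0) = a_1 = 3
y_2 = S_2(0) = a_2 = -1
y_3 = S_2(1) = 5
t_q=3/2 is in segment 1 (τ=1/2); S_1(τ)=2/5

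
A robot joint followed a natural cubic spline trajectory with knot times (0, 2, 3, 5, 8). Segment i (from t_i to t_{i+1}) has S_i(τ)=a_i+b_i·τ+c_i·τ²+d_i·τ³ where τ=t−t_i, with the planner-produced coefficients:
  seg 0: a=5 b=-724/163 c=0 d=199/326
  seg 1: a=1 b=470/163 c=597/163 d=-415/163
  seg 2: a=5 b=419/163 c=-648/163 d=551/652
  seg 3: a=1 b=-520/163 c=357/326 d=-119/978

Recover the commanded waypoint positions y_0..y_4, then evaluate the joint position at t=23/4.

y_0 = S_0(0) = a_0 = 5
y_1 = S_1(0) = a_1 = 1
y_2 = S_2(0) = a_2 = 5
y_3 = S_3(0) = a_3 = 1
y_4 = S_3(3) = -2
t_q=23/4 is in segment 3 (τ=3/4); S_3(τ)=-17275/20864

y_0=5 y_1=1 y_2=5 y_3=1 y_4=-2
S(23/4) = -17275/20864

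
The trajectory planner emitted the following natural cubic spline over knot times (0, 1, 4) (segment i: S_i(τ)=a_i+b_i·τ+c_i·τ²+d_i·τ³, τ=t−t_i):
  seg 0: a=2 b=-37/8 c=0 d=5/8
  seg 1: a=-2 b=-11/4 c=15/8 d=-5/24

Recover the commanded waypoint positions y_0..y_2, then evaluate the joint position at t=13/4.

y_0=2 y_1=-2 y_2=1
S(13/4) = -547/512

y_0 = S_0(0) = a_0 = 2
y_1 = S_1(0) = a_1 = -2
y_2 = S_1(3) = 1
t_q=13/4 is in segment 1 (τ=9/4); S_1(τ)=-547/512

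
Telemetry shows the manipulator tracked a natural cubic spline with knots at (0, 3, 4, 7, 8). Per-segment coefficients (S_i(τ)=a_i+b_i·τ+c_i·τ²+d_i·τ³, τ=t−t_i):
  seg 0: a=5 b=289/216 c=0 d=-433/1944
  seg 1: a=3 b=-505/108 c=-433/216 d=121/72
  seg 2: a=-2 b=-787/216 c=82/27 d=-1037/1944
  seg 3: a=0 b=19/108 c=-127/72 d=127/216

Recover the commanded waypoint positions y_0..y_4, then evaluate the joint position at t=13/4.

y_0=5 y_1=3 y_2=-2 y_3=0 y_4=-1
S(13/4) = 7981/4608

y_0 = S_0(0) = a_0 = 5
y_1 = S_1(0) = a_1 = 3
y_2 = S_2(0) = a_2 = -2
y_3 = S_3(0) = a_3 = 0
y_4 = S_3(1) = -1
t_q=13/4 is in segment 1 (τ=1/4); S_1(τ)=7981/4608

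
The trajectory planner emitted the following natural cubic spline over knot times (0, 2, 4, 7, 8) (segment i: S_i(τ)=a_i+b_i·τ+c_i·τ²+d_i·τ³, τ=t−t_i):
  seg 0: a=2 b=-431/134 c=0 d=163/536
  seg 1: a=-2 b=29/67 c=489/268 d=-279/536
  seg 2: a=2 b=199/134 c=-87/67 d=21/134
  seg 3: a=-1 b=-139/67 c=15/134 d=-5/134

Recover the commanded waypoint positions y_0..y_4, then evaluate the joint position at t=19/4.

y_0=2 y_1=-2 y_2=2 y_3=-1 y_4=-3
S(19/4) = 21007/8576

y_0 = S_0(0) = a_0 = 2
y_1 = S_1(0) = a_1 = -2
y_2 = S_2(0) = a_2 = 2
y_3 = S_3(0) = a_3 = -1
y_4 = S_3(1) = -3
t_q=19/4 is in segment 2 (τ=3/4); S_2(τ)=21007/8576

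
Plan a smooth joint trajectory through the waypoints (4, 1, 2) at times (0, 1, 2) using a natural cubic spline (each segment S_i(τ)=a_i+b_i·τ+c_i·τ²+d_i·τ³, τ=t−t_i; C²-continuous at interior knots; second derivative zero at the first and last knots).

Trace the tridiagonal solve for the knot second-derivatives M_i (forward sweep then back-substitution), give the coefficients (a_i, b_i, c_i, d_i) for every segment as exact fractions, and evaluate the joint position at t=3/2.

Δ: Δ0=-3, Δ1=1
row 1: diag=4, rhs=24; c'=1/4, d'=6
back: M1=6
M: M0=0, M1=6, M2=0
seg 0: a=4, c=M0/2=0, d=(M1−M0)/(6·1)=1, b=Δ0−h0·(2M0+M1)/6=-4
seg 1: a=1, c=M1/2=3, d=(M2−M1)/(6·1)=-1, b=Δ1−h1·(2M1+M2)/6=-1
t_q=3/2 → seg 1, τ=1/2; S=1+-1·τ+3·τ²+-1·τ³=9/8

  seg 0: a=4 b=-4 c=0 d=1
  seg 1: a=1 b=-1 c=3 d=-1
S(3/2) = 9/8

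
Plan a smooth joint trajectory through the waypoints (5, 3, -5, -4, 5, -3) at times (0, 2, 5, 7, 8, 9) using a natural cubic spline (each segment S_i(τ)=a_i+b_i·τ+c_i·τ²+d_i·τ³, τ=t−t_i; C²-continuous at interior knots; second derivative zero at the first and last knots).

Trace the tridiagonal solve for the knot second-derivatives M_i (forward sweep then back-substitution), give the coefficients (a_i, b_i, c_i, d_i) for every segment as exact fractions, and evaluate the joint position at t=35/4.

  seg 0: a=5 b=-4184/5799 c=0 d=-1615/23196
  seg 1: a=3 b=-9029/5799 c=-1615/3866 d=185/11598
  seg 2: a=-5 b=-42133/11598 c=-530/1933 d=13573/11598
  seg 3: a=-4 b=108023/11598 c=13043/1933 d=-81899/11598
  seg 4: a=5 b=9421/5799 c=-55813/3866 d=55813/11598
S(35/4) = 31641/247424

Δ: Δ0=-1, Δ1=-8/3, Δ2=1/2, Δ3=9, Δ4=-8
row 1: diag=10, rhs=-10; c'=3/10, d'=-1
row 2: denom=10−3·3/10=91/10; d'=(19−3·-1)/(91/10)=220/91
row 3: denom=6−2·20/91=506/91; d'=(51−2·220/91)/(506/91)=4201/506
row 4: denom=4−1·91/506=1933/506; d'=(-102−1·4201/506)/(1933/506)=-55813/1933
back: M4=-55813/1933
back: M3=4201/506−91/506·-55813/1933=26086/1933
back: M2=220/91−20/91·26086/1933=-1060/1933
back: M1=-1−3/10·-1060/1933=-1615/1933
M: M0=0, M1=-1615/1933, M2=-1060/1933, M3=26086/1933, M4=-55813/1933, M5=0
seg 0: a=5, c=M0/2=0, d=(M1−M0)/(6·2)=-1615/23196, b=Δ0−h0·(2M0+M1)/6=-4184/5799
seg 1: a=3, c=M1/2=-1615/3866, d=(M2−M1)/(6·3)=185/11598, b=Δ1−h1·(2M1+M2)/6=-9029/5799
seg 2: a=-5, c=M2/2=-530/1933, d=(M3−M2)/(6·2)=13573/11598, b=Δ2−h2·(2M2+M3)/6=-42133/11598
seg 3: a=-4, c=M3/2=13043/1933, d=(M4−M3)/(6·1)=-81899/11598, b=Δ3−h3·(2M3+M4)/6=108023/11598
seg 4: a=5, c=M4/2=-55813/3866, d=(M5−M4)/(6·1)=55813/11598, b=Δ4−h4·(2M4+M5)/6=9421/5799
t_q=35/4 → seg 4, τ=3/4; S=5+9421/5799·τ+-55813/3866·τ²+55813/11598·τ³=31641/247424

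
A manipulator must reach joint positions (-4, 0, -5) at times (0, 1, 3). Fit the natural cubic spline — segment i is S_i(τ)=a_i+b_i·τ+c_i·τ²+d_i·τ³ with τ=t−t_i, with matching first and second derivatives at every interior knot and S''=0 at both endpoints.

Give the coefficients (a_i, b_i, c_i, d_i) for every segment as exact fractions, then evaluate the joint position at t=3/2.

  seg 0: a=-4 b=61/12 c=0 d=-13/12
  seg 1: a=0 b=11/6 c=-13/4 d=13/24
S(3/2) = 11/64

Δ: Δ0=4, Δ1=-5/2
row 1: diag=6, rhs=-39; c'=1/3, d'=-13/2
back: M1=-13/2
M: M0=0, M1=-13/2, M2=0
seg 0: a=-4, c=M0/2=0, d=(M1−M0)/(6·1)=-13/12, b=Δ0−h0·(2M0+M1)/6=61/12
seg 1: a=0, c=M1/2=-13/4, d=(M2−M1)/(6·2)=13/24, b=Δ1−h1·(2M1+M2)/6=11/6
t_q=3/2 → seg 1, τ=1/2; S=0+11/6·τ+-13/4·τ²+13/24·τ³=11/64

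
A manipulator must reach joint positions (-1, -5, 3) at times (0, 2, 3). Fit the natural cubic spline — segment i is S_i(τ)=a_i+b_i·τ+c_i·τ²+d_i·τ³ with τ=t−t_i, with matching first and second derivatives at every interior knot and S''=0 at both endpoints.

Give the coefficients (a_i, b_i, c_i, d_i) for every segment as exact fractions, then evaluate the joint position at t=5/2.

Δ: Δ0=-2, Δ1=8
row 1: diag=6, rhs=60; c'=1/6, d'=10
back: M1=10
M: M0=0, M1=10, M2=0
seg 0: a=-1, c=M0/2=0, d=(M1−M0)/(6·2)=5/6, b=Δ0−h0·(2M0+M1)/6=-16/3
seg 1: a=-5, c=M1/2=5, d=(M2−M1)/(6·1)=-5/3, b=Δ1−h1·(2M1+M2)/6=14/3
t_q=5/2 → seg 1, τ=1/2; S=-5+14/3·τ+5·τ²+-5/3·τ³=-13/8

  seg 0: a=-1 b=-16/3 c=0 d=5/6
  seg 1: a=-5 b=14/3 c=5 d=-5/3
S(5/2) = -13/8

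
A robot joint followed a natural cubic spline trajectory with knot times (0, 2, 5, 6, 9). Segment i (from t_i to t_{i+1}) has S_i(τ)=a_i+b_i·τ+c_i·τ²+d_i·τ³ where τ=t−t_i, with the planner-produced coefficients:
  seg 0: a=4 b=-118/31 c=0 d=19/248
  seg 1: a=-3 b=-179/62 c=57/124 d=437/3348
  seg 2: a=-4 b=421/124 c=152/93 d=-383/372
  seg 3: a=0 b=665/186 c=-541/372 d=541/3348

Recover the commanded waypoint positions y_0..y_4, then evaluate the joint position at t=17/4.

y_0=4 y_1=-3 y_2=-4 y_3=0 y_4=2
S(17/4) = -45093/7936

y_0 = S_0(0) = a_0 = 4
y_1 = S_1(0) = a_1 = -3
y_2 = S_2(0) = a_2 = -4
y_3 = S_3(0) = a_3 = 0
y_4 = S_3(3) = 2
t_q=17/4 is in segment 1 (τ=9/4); S_1(τ)=-45093/7936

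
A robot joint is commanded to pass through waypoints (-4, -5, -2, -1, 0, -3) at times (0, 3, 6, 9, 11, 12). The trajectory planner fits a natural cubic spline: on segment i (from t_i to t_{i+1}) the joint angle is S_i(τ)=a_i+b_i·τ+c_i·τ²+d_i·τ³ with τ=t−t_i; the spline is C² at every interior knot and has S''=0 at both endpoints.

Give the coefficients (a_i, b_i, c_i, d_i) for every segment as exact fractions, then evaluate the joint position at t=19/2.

Δ: Δ0=-1/3, Δ1=1, Δ2=1/3, Δ3=1/2, Δ4=-3
row 1: diag=12, rhs=8; c'=1/4, d'=2/3
row 2: denom=12−3·1/4=45/4; d'=(-4−3·2/3)/(45/4)=-8/15
row 3: denom=10−3·4/15=46/5; d'=(1−3·-8/15)/(46/5)=13/46
row 4: denom=6−2·5/23=128/23; d'=(-21−2·13/46)/(128/23)=-31/8
back: M4=-31/8
back: M3=13/46−5/23·-31/8=9/8
back: M2=-8/15−4/15·9/8=-5/6
back: M1=2/3−1/4·-5/6=7/8
M: M0=0, M1=7/8, M2=-5/6, M3=9/8, M4=-31/8, M5=0
seg 0: a=-4, c=M0/2=0, d=(M1−M0)/(6·3)=7/144, b=Δ0−h0·(2M0+M1)/6=-37/48
seg 1: a=-5, c=M1/2=7/16, d=(M2−M1)/(6·3)=-41/432, b=Δ1−h1·(2M1+M2)/6=13/24
seg 2: a=-2, c=M2/2=-5/12, d=(M3−M2)/(6·3)=47/432, b=Δ2−h2·(2M2+M3)/6=29/48
seg 3: a=-1, c=M3/2=9/16, d=(M4−M3)/(6·2)=-5/12, b=Δ3−h3·(2M3+M4)/6=25/24
seg 4: a=0, c=M4/2=-31/16, d=(M5−M4)/(6·1)=31/48, b=Δ4−h4·(2M4+M5)/6=-41/24
t_q=19/2 → seg 3, τ=1/2; S=-1+25/24·τ+9/16·τ²+-5/12·τ³=-25/64

  seg 0: a=-4 b=-37/48 c=0 d=7/144
  seg 1: a=-5 b=13/24 c=7/16 d=-41/432
  seg 2: a=-2 b=29/48 c=-5/12 d=47/432
  seg 3: a=-1 b=25/24 c=9/16 d=-5/12
  seg 4: a=0 b=-41/24 c=-31/16 d=31/48
S(19/2) = -25/64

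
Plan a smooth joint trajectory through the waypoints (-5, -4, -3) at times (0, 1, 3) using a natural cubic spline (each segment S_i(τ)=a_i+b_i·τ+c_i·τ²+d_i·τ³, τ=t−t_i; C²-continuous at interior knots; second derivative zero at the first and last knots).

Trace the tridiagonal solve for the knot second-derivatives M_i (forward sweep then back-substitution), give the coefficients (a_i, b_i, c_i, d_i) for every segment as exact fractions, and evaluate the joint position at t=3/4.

Δ: Δ0=1, Δ1=1/2
row 1: diag=6, rhs=-3; c'=1/3, d'=-1/2
back: M1=-1/2
M: M0=0, M1=-1/2, M2=0
seg 0: a=-5, c=M0/2=0, d=(M1−M0)/(6·1)=-1/12, b=Δ0−h0·(2M0+M1)/6=13/12
seg 1: a=-4, c=M1/2=-1/4, d=(M2−M1)/(6·2)=1/24, b=Δ1−h1·(2M1+M2)/6=5/6
t_q=3/4 → seg 0, τ=3/4; S=-5+13/12·τ+0·τ²+-1/12·τ³=-1081/256

  seg 0: a=-5 b=13/12 c=0 d=-1/12
  seg 1: a=-4 b=5/6 c=-1/4 d=1/24
S(3/4) = -1081/256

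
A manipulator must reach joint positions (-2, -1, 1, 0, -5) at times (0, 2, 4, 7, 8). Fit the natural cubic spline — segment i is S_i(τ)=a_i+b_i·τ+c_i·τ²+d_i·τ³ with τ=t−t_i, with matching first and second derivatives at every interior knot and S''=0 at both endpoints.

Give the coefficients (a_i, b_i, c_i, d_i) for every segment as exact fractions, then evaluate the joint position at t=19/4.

Δ: Δ0=1/2, Δ1=1, Δ2=-1/3, Δ3=-5
row 1: diag=8, rhs=3; c'=1/4, d'=3/8
row 2: denom=10−2·1/4=19/2; d'=(-8−2·3/8)/(19/2)=-35/38
row 3: denom=8−3·6/19=134/19; d'=(-28−3·-35/38)/(134/19)=-959/268
back: M3=-959/268
back: M2=-35/38−6/19·-959/268=14/67
back: M1=3/8−1/4·14/67=173/536
M: M0=0, M1=173/536, M2=14/67, M3=-959/268, M4=0
seg 0: a=-2, c=M0/2=0, d=(M1−M0)/(6·2)=173/6432, b=Δ0−h0·(2M0+M1)/6=631/1608
seg 1: a=-1, c=M1/2=173/1072, d=(M2−M1)/(6·2)=-61/6432, b=Δ1−h1·(2M1+M2)/6=575/804
seg 2: a=1, c=M2/2=7/67, d=(M3−M2)/(6·3)=-1015/4824, b=Δ2−h2·(2M2+M3)/6=2005/1608
seg 3: a=0, c=M3/2=-959/536, d=(M4−M3)/(6·1)=959/1608, b=Δ3−h3·(2M3+M4)/6=-3061/804
t_q=19/4 → seg 2, τ=3/4; S=1+2005/1608·τ+7/67·τ²+-1015/4824·τ³=65355/34304

  seg 0: a=-2 b=631/1608 c=0 d=173/6432
  seg 1: a=-1 b=575/804 c=173/1072 d=-61/6432
  seg 2: a=1 b=2005/1608 c=7/67 d=-1015/4824
  seg 3: a=0 b=-3061/804 c=-959/536 d=959/1608
S(19/4) = 65355/34304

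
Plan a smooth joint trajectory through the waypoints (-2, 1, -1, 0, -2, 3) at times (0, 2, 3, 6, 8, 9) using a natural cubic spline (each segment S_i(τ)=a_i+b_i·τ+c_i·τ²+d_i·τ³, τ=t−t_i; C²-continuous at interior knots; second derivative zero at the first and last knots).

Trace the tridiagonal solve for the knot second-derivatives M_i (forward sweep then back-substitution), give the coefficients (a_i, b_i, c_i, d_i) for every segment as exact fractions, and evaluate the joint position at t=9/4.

  seg 0: a=-2 b=4951/1731 c=0 d=-4709/13848
  seg 1: a=1 b=-4225/3462 c=-4709/2308 d=8729/6924
  seg 2: a=-1 b=-10517/6924 c=1005/577 d=-865/2308
  seg 3: a=0 b=-4111/3462 c=-3765/2308 d=1493/1731
  seg 4: a=-2 b=9131/3462 c=8179/2308 d=-8179/6924
S(9/4) = 86719/147712

Δ: Δ0=3/2, Δ1=-2, Δ2=1/3, Δ3=-1, Δ4=5
row 1: diag=6, rhs=-21; c'=1/6, d'=-7/2
row 2: denom=8−1·1/6=47/6; d'=(14−1·-7/2)/(47/6)=105/47
row 3: denom=10−3·18/47=416/47; d'=(-8−3·105/47)/(416/47)=-691/416
row 4: denom=6−2·47/208=577/104; d'=(36−2·-691/416)/(577/104)=8179/1154
back: M4=8179/1154
back: M3=-691/416−47/208·8179/1154=-3765/1154
back: M2=105/47−18/47·-3765/1154=2010/577
back: M1=-7/2−1/6·2010/577=-4709/1154
M: M0=0, M1=-4709/1154, M2=2010/577, M3=-3765/1154, M4=8179/1154, M5=0
seg 0: a=-2, c=M0/2=0, d=(M1−M0)/(6·2)=-4709/13848, b=Δ0−h0·(2M0+M1)/6=4951/1731
seg 1: a=1, c=M1/2=-4709/2308, d=(M2−M1)/(6·1)=8729/6924, b=Δ1−h1·(2M1+M2)/6=-4225/3462
seg 2: a=-1, c=M2/2=1005/577, d=(M3−M2)/(6·3)=-865/2308, b=Δ2−h2·(2M2+M3)/6=-10517/6924
seg 3: a=0, c=M3/2=-3765/2308, d=(M4−M3)/(6·2)=1493/1731, b=Δ3−h3·(2M3+M4)/6=-4111/3462
seg 4: a=-2, c=M4/2=8179/2308, d=(M5−M4)/(6·1)=-8179/6924, b=Δ4−h4·(2M4+M5)/6=9131/3462
t_q=9/4 → seg 1, τ=1/4; S=1+-4225/3462·τ+-4709/2308·τ²+8729/6924·τ³=86719/147712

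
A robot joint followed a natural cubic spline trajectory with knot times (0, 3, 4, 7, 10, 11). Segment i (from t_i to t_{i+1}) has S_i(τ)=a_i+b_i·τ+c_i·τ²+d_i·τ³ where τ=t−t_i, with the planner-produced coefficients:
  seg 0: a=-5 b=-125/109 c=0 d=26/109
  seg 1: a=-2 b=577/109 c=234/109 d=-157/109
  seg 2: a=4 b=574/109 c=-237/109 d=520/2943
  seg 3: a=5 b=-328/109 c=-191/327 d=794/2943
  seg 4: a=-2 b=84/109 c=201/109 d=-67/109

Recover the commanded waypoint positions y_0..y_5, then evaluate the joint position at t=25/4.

y_0=-5 y_1=-2 y_2=4 y_3=5 y_4=-2 y_5=0
S(25/4) = 11953/1744

y_0 = S_0(0) = a_0 = -5
y_1 = S_1(0) = a_1 = -2
y_2 = S_2(0) = a_2 = 4
y_3 = S_3(0) = a_3 = 5
y_4 = S_4(0) = a_4 = -2
y_5 = S_4(1) = 0
t_q=25/4 is in segment 2 (τ=9/4); S_2(τ)=11953/1744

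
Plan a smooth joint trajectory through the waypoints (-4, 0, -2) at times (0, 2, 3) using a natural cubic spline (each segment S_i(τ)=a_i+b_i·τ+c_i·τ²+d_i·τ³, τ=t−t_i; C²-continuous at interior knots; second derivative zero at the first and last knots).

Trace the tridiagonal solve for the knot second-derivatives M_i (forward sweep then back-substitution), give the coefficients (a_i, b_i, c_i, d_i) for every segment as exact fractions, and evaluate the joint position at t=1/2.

Δ: Δ0=2, Δ1=-2
row 1: diag=6, rhs=-24; c'=1/6, d'=-4
back: M1=-4
M: M0=0, M1=-4, M2=0
seg 0: a=-4, c=M0/2=0, d=(M1−M0)/(6·2)=-1/3, b=Δ0−h0·(2M0+M1)/6=10/3
seg 1: a=0, c=M1/2=-2, d=(M2−M1)/(6·1)=2/3, b=Δ1−h1·(2M1+M2)/6=-2/3
t_q=1/2 → seg 0, τ=1/2; S=-4+10/3·τ+0·τ²+-1/3·τ³=-19/8

  seg 0: a=-4 b=10/3 c=0 d=-1/3
  seg 1: a=0 b=-2/3 c=-2 d=2/3
S(1/2) = -19/8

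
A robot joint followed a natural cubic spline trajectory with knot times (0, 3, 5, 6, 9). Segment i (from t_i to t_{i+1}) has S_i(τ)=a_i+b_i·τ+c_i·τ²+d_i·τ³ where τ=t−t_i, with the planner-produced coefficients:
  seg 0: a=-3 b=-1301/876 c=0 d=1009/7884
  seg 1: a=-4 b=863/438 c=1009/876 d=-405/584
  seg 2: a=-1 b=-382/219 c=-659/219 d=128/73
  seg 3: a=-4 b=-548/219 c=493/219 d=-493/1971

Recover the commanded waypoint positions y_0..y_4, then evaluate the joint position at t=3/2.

y_0=-3 y_1=-4 y_2=-1 y_3=-4 y_4=2
S(3/2) = -11203/2336

y_0 = S_0(0) = a_0 = -3
y_1 = S_1(0) = a_1 = -4
y_2 = S_2(0) = a_2 = -1
y_3 = S_3(0) = a_3 = -4
y_4 = S_3(3) = 2
t_q=3/2 is in segment 0 (τ=3/2); S_0(τ)=-11203/2336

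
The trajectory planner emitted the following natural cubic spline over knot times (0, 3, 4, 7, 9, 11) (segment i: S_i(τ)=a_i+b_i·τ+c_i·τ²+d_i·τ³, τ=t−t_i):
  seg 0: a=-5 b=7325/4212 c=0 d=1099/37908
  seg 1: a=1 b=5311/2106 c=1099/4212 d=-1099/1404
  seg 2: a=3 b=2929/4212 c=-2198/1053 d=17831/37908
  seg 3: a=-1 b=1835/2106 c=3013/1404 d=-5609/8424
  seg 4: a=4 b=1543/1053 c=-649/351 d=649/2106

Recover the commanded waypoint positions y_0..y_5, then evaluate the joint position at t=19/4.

y_0 = S_0(0) = a_0 = -5
y_1 = S_1(0) = a_1 = 1
y_2 = S_2(0) = a_2 = 3
y_3 = S_3(0) = a_3 = -1
y_4 = S_4(0) = a_4 = 4
y_5 = S_4(2) = 2
t_q=19/4 is in segment 2 (τ=3/4); S_2(τ)=76253/29952

y_0=-5 y_1=1 y_2=3 y_3=-1 y_4=4 y_5=2
S(19/4) = 76253/29952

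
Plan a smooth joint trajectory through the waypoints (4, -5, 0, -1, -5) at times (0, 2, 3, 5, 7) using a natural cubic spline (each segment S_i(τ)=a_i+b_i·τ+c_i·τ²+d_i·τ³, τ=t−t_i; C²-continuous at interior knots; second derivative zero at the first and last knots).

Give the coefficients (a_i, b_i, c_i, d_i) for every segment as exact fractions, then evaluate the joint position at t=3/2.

Δ: Δ0=-9/2, Δ1=5, Δ2=-1/2, Δ3=-2
row 1: diag=6, rhs=57; c'=1/6, d'=19/2
row 2: denom=6−1·1/6=35/6; d'=(-33−1·19/2)/(35/6)=-51/7
row 3: denom=8−2·12/35=256/35; d'=(-9−2·-51/7)/(256/35)=195/256
back: M3=195/256
back: M2=-51/7−12/35·195/256=-483/64
back: M1=19/2−1/6·-483/64=1377/128
M: M0=0, M1=1377/128, M2=-483/64, M3=195/256, M4=0
seg 0: a=4, c=M0/2=0, d=(M1−M0)/(6·2)=459/512, b=Δ0−h0·(2M0+M1)/6=-1035/128
seg 1: a=-5, c=M1/2=1377/256, d=(M2−M1)/(6·1)=-781/256, b=Δ1−h1·(2M1+M2)/6=171/64
seg 2: a=0, c=M2/2=-483/128, d=(M3−M2)/(6·2)=709/1024, b=Δ2−h2·(2M2+M3)/6=1095/256
seg 3: a=-1, c=M3/2=195/512, d=(M4−M3)/(6·2)=-65/1024, b=Δ3−h3·(2M3+M4)/6=-321/128
t_q=3/2 → seg 0, τ=3/2; S=4+-1035/128·τ+0·τ²+459/512·τ³=-20903/4096

  seg 0: a=4 b=-1035/128 c=0 d=459/512
  seg 1: a=-5 b=171/64 c=1377/256 d=-781/256
  seg 2: a=0 b=1095/256 c=-483/128 d=709/1024
  seg 3: a=-1 b=-321/128 c=195/512 d=-65/1024
S(3/2) = -20903/4096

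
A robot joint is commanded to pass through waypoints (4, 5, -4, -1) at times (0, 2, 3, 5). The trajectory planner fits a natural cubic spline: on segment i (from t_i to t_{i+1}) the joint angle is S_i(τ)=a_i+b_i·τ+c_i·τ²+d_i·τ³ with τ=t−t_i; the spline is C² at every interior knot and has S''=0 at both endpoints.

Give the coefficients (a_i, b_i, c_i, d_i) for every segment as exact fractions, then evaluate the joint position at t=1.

  seg 0: a=4 b=61/14 c=0 d=-27/28
  seg 1: a=5 b=-101/14 c=-81/14 d=4
  seg 2: a=-4 b=-95/14 c=87/14 d=-29/28
S(1) = 207/28

Δ: Δ0=1/2, Δ1=-9, Δ2=3/2
row 1: diag=6, rhs=-57; c'=1/6, d'=-19/2
row 2: denom=6−1·1/6=35/6; d'=(63−1·-19/2)/(35/6)=87/7
back: M2=87/7
back: M1=-19/2−1/6·87/7=-81/7
M: M0=0, M1=-81/7, M2=87/7, M3=0
seg 0: a=4, c=M0/2=0, d=(M1−M0)/(6·2)=-27/28, b=Δ0−h0·(2M0+M1)/6=61/14
seg 1: a=5, c=M1/2=-81/14, d=(M2−M1)/(6·1)=4, b=Δ1−h1·(2M1+M2)/6=-101/14
seg 2: a=-4, c=M2/2=87/14, d=(M3−M2)/(6·2)=-29/28, b=Δ2−h2·(2M2+M3)/6=-95/14
t_q=1 → seg 0, τ=1; S=4+61/14·τ+0·τ²+-27/28·τ³=207/28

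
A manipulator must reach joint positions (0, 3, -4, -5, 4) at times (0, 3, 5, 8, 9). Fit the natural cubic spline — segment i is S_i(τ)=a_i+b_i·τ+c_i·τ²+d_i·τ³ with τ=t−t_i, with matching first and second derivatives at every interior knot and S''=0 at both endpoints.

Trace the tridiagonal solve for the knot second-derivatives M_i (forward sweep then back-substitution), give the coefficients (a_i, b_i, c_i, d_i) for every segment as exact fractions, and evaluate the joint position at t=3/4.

Δ: Δ0=1, Δ1=-7/2, Δ2=-1/3, Δ3=9
row 1: diag=10, rhs=-27; c'=1/5, d'=-27/10
row 2: denom=10−2·1/5=48/5; d'=(19−2·-27/10)/(48/5)=61/24
row 3: denom=8−3·5/16=113/16; d'=(56−3·61/24)/(113/16)=774/113
back: M3=774/113
back: M2=61/24−5/16·774/113=136/339
back: M1=-27/10−1/5·136/339=-1885/678
M: M0=0, M1=-1885/678, M2=136/339, M3=774/113, M4=0
seg 0: a=0, c=M0/2=0, d=(M1−M0)/(6·3)=-1885/12204, b=Δ0−h0·(2M0+M1)/6=3241/1356
seg 1: a=3, c=M1/2=-1885/1356, d=(M2−M1)/(6·2)=719/2712, b=Δ1−h1·(2M1+M2)/6=-1207/678
seg 2: a=-4, c=M2/2=68/339, d=(M3−M2)/(6·3)=1093/3051, b=Δ2−h2·(2M2+M3)/6=-470/113
seg 3: a=-5, c=M3/2=387/113, d=(M4−M3)/(6·1)=-129/113, b=Δ3−h3·(2M3+M4)/6=759/113
t_q=3/4 → seg 0, τ=3/4; S=0+3241/1356·τ+0·τ²+-1885/12204·τ³=49971/28928

  seg 0: a=0 b=3241/1356 c=0 d=-1885/12204
  seg 1: a=3 b=-1207/678 c=-1885/1356 d=719/2712
  seg 2: a=-4 b=-470/113 c=68/339 d=1093/3051
  seg 3: a=-5 b=759/113 c=387/113 d=-129/113
S(3/4) = 49971/28928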